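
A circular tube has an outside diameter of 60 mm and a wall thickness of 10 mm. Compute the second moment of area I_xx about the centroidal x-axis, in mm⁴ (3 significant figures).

I_xx ≈ 5.11 × 10⁵ mm⁴

Split into non-overlapping primitives; take the origin at the lower-left of the bounding box.
Outer circle: ⌀60, A = 2827.4 mm², y = 30 mm, Ī = 636 173 mm⁴.
Bore (subtracted): ⌀40, A = 1256.6 mm², y = 30 mm, Ī = 125 664 mm⁴.
By symmetry the centroid is at mid-height, ȳ = 30 mm.
All pieces are centred on the centroidal x-axis, so I = ΣĪ (holes subtracted) = 510 509 mm⁴.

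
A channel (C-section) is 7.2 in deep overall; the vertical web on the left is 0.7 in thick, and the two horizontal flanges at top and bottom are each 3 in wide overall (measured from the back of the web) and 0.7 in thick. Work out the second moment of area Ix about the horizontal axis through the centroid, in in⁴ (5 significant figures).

Ix ≈ 55.916 in⁴

Break the section into simple shapes (no overlaps), measuring from the bottom-left corner of the bounding box.
Web: 0.7 × 7.2, A = 5.04 in², y = 3.6 in, Ī = 21.7728 in⁴.
Top flange (beyond web): 2.3 × 0.7, A = 1.61 in², y = 6.85 in, Ī = 0.06574167 in⁴.
Bottom flange (beyond web): 2.3 × 0.7, A = 1.61 in², y = 0.35 in, Ī = 0.06574167 in⁴.
By symmetry the centroid is at mid-height, ȳ = 3.6 in.
Transfer each piece to the horizontal axis through the centroid using Ī + A·d² with d = y − 3.6:
  web: d = 0 in → contributes +21.7728 in⁴
  top flange (beyond web): d = 3.25 in → contributes +17.07137 in⁴
  bottom flange (beyond web): d = -3.25 in → contributes +17.07137 in⁴
Total I = 55.91553 in⁴.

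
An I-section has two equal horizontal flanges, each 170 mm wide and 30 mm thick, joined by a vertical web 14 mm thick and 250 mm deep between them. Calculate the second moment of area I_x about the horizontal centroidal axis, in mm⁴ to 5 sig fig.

I_x ≈ 2.1891 × 10⁸ mm⁴

Break the section into simple shapes (no overlaps), measuring from the bottom-left corner of the bounding box.
Bottom flange: 170 × 30, A = 5 100 mm², y = 15 mm, Ī = 382 500 mm⁴.
Web: 14 × 250, A = 3 500 mm², y = 155 mm, Ī = 18 229 167 mm⁴.
Top flange: 170 × 30, A = 5 100 mm², y = 295 mm, Ī = 382 500 mm⁴.
By symmetry the centroid is at mid-height, ȳ = 155 mm.
Transfer each piece to the horizontal centroidal axis using Ī + A·d² with d = y − 155:
  bottom flange: d = -140 mm → contributes +100 342 500 mm⁴
  web: d = 0 mm → contributes +18 229 167 mm⁴
  top flange: d = 140 mm → contributes +100 342 500 mm⁴
Total I = 218 914 167 mm⁴.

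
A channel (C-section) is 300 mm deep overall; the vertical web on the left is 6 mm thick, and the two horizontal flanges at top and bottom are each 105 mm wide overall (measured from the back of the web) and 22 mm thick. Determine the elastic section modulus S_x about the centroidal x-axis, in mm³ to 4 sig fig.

S_x ≈ 6.523 × 10⁵ mm³

Treat the section as a set of non-overlapping primitives; coordinates are from the bounding-box lower-left.
Web: 6 × 300, A = 1 800 mm², y = 150 mm, Ī = 13 500 000 mm⁴.
Top flange (beyond web): 99 × 22, A = 2 178 mm², y = 289 mm, Ī = 87 846 mm⁴.
Bottom flange (beyond web): 99 × 22, A = 2 178 mm², y = 11 mm, Ī = 87 846 mm⁴.
By symmetry the centroid is at mid-height, ȳ = 150 mm.
Transfer each piece to the centroidal x-axis using Ī + A·d² with d = y − 150:
  web: d = 0 mm → contributes +13 500 000 mm⁴
  top flange (beyond web): d = 139 mm → contributes +42 168 984 mm⁴
  bottom flange (beyond web): d = -139 mm → contributes +42 168 984 mm⁴
Total I = 97 837 968 mm⁴.
Extreme fibre distance c = 150 mm; S = I/c = 652 253 mm³.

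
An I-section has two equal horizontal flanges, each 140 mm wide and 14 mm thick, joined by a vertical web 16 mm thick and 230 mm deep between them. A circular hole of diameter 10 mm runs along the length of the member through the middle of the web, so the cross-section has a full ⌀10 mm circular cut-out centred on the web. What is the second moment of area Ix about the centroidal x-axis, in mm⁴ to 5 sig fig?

Ix ≈ 7.4631 × 10⁷ mm⁴

Decompose the section into non-overlapping parts with the origin at the bottom-left of its bounding rectangle.
Bottom flange: 140 × 14, A = 1 960 mm², y = 7 mm, Ī = 32013.33 mm⁴.
Web: 16 × 230, A = 3 680 mm², y = 129 mm, Ī = 16 222 667 mm⁴.
Top flange: 140 × 14, A = 1 960 mm², y = 251 mm, Ī = 32013.33 mm⁴.
Hole (subtracted): ⌀10, A = 78.53982 mm², y = 129 mm, Ī = 490.8739 mm⁴.
By symmetry the centroid is at mid-height, ȳ = 129 mm.
Transfer each piece to the centroidal x-axis using Ī + A·d² with d = y − 129:
  bottom flange: d = -122 mm → contributes +29 204 653 mm⁴
  web: d = 0 mm → contributes +16 222 667 mm⁴
  top flange: d = 122 mm → contributes +29 204 653 mm⁴
  hole: d = 0 mm → contributes −490.8739 mm⁴
Total I = 74 631 482 mm⁴.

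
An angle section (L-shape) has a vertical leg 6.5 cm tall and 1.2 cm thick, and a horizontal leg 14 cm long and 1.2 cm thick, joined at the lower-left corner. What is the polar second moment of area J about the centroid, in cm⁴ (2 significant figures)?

J ≈ 530 cm⁴

Treat the section as a set of non-overlapping primitives; coordinates are from the bounding-box lower-left.
Vertical leg: 1.2 × 6.5, A = 7.8 cm², y = 3.25 cm, Ī = 27.46 cm⁴.
Horizontal leg (remainder): 12.8 × 1.2, A = 15.36 cm², y = 0.6 cm, Ī = 1.843 cm⁴.
Centroid: ȳ = ΣA·y / ΣA = 1.492 cm.
Transfer each piece to the centroidal x-axis using Ī + A·d² with d = y − 1.492:
  vertical leg: d = 1.758 cm → contributes +51.56 cm⁴
  horizontal leg (remainder): d = -0.8925 cm → contributes +14.08 cm⁴
Total I = 65.63 cm⁴.
For the y-axis: x̄ = 5.242 cm.
Repeating about the centroidal y-axis gives I_y = 464.1 cm⁴.
Polar second moment: J = I_x + I_y = 529.8 cm⁴.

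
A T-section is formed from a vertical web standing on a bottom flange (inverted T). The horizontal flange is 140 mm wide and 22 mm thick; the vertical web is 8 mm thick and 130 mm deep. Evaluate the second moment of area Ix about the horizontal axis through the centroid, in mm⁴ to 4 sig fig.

Ix ≈ 6.080 × 10⁶ mm⁴

Split into non-overlapping primitives; take the origin at the lower-left of the bounding box.
Flange: 140 × 22, A = 3 080 mm², y = 11 mm, Ī = 124 227 mm⁴.
Web: 8 × 130, A = 1 040 mm², y = 87 mm, Ī = 1 464 667 mm⁴.
Centroid: ȳ = ΣA·y / ΣA = 30.1845 mm.
Transfer each piece to the horizontal axis through the centroid using Ī + A·d² with d = y − 30.1845:
  flange: d = -19.1845 mm → contributes +1 257 801 mm⁴
  web: d = 56.8155 mm → contributes +4 821 792 mm⁴
Total I = 6 079 593 mm⁴.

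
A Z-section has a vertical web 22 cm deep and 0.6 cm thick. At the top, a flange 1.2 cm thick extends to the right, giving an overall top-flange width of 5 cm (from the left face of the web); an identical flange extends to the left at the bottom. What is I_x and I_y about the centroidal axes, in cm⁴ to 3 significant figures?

Decompose the section into non-overlapping parts with the origin at the bottom-left of its bounding rectangle.
Web: 0.6 × 22, A = 13.2 cm², y = 11 cm, Ī = 532.4 cm⁴.
Top flange (beyond web): 4.4 × 1.2, A = 5.28 cm², y = 21.4 cm, Ī = 0.6336 cm⁴.
Bottom flange (beyond web): 4.4 × 1.2, A = 5.28 cm², y = 0.6 cm, Ī = 0.6336 cm⁴.
Centroid: ȳ = ΣA·y / ΣA = 11 cm.
Transfer each piece to the centroidal x-axis using Ī + A·d² with d = y − 11:
  web: d = 0 cm → contributes +532.4 cm⁴
  top flange (beyond web): d = 10.4 cm → contributes +571.72 cm⁴
  bottom flange (beyond web): d = -10.4 cm → contributes +571.72 cm⁴
Total I = 1675.8 cm⁴.
For the y-axis: x̄ = 4.7 cm.
Repeating about the centroidal y-axis gives I_y = 83.433 cm⁴.

I_x ≈ 1680 cm⁴, I_y ≈ 83.4 cm⁴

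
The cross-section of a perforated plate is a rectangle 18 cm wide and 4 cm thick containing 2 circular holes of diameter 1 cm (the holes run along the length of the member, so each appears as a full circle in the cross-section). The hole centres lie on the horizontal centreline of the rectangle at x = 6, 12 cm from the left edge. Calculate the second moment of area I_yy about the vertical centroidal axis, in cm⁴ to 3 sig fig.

Treat the section as a set of non-overlapping primitives; coordinates are from the bounding-box lower-left.
Plate: 18 × 4, A = 72 cm², x = 9 cm, Ī = 1 944 cm⁴.
Hole 1 (subtracted): ⌀1, A = 0.7854 cm², x = 6 cm, Ī = 0.049087 cm⁴.
Hole 2 (subtracted): ⌀1, A = 0.7854 cm², x = 12 cm, Ī = 0.049087 cm⁴.
By symmetry the centroid is at mid-width, x̄ = 9 cm.
Transfer each piece to the vertical centroidal axis using Ī + A·d² with d = x − 9:
  plate: d = 0 cm → contributes +1 944 cm⁴
  hole 1: d = -3 cm → contributes −7.1177 cm⁴
  hole 2: d = 3 cm → contributes −7.1177 cm⁴
Total I = 1929.8 cm⁴.

I_yy ≈ 1930 cm⁴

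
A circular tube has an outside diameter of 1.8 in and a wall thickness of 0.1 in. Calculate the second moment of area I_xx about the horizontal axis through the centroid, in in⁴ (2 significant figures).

Treat the section as a set of non-overlapping primitives; coordinates are from the bounding-box lower-left.
Outer circle: ⌀1.8, A = 2.545 in², y = 0.9 in, Ī = 0.5153 in⁴.
Bore (subtracted): ⌀1.6, A = 2.011 in², y = 0.9 in, Ī = 0.3217 in⁴.
By symmetry the centroid is at mid-height, ȳ = 0.9 in.
All pieces are centred on the horizontal axis through the centroid, so I = ΣĪ (holes subtracted) = 0.1936 in⁴.

I_xx ≈ 0.19 in⁴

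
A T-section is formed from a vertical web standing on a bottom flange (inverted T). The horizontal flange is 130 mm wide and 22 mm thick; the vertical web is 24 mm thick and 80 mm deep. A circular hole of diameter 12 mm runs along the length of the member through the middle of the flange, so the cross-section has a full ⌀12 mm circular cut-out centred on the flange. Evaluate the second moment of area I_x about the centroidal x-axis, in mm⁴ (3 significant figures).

I_x ≈ 4.08 × 10⁶ mm⁴

Split into non-overlapping primitives; take the origin at the lower-left of the bounding box.
Flange: 130 × 22, A = 2 860 mm², y = 11 mm, Ī = 115 353 mm⁴.
Web: 24 × 80, A = 1 920 mm², y = 62 mm, Ī = 1 024 000 mm⁴.
Hole (subtracted): ⌀12, A = 113.1 mm², y = 11 mm, Ī = 1017.9 mm⁴.
Centroid: ȳ = ΣA·y / ΣA = 31.982 mm.
Transfer each piece to the centroidal x-axis using Ī + A·d² with d = y − 31.982:
  flange: d = -20.982 mm → contributes +1 374 428 mm⁴
  web: d = 30.018 mm → contributes +2 754 098 mm⁴
  hole: d = -20.982 mm → contributes −50 807 mm⁴
Total I = 4 077 718 mm⁴.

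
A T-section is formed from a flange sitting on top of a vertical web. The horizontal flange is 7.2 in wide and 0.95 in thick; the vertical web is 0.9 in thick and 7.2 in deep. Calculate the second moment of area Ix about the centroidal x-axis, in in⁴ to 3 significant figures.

Ix ≈ 83.8 in⁴

Treat the section as a set of non-overlapping primitives; coordinates are from the bounding-box lower-left.
Flange: 7.2 × 0.95, A = 6.84 in², y = 7.675 in, Ī = 0.51443 in⁴.
Web: 0.9 × 7.2, A = 6.48 in², y = 3.6 in, Ī = 27.994 in⁴.
Centroid: ȳ = ΣA·y / ΣA = 5.6926 in.
Transfer each piece to the centroidal x-axis using Ī + A·d² with d = y − 5.6926:
  flange: d = 1.9824 in → contributes +27.396 in⁴
  web: d = -2.0926 in → contributes +56.368 in⁴
Total I = 83.764 in⁴.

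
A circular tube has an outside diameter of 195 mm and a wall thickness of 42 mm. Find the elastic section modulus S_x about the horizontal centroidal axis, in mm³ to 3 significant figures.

Decompose the section into non-overlapping parts with the origin at the bottom-left of its bounding rectangle.
Outer circle: ⌀195, A = 29 865 mm², y = 97.5 mm, Ī = 70 975 481 mm⁴.
Bore (subtracted): ⌀111, A = 9676.9 mm², y = 97.5 mm, Ī = 7 451 811 mm⁴.
By symmetry the centroid is at mid-height, ȳ = 97.5 mm.
All pieces are centred on the horizontal centroidal axis, so I = ΣĪ (holes subtracted) = 63 523 670 mm⁴.
Extreme fibre distance c = 97.5 mm; S = I/c = 651 525 mm³.

S_x ≈ 6.52 × 10⁵ mm³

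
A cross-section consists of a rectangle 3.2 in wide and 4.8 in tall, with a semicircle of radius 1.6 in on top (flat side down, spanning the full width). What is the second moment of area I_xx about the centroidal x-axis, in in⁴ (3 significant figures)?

Treat the section as a set of non-overlapping primitives; coordinates are from the bounding-box lower-left.
Rectangular body: 3.2 × 4.8, A = 15.36 in², y = 2.4 in, Ī = 29.491 in⁴.
Semicircular cap: semicircle r = 1.6, A = 4.0212 in², y = 5.4791 in, Ī = 0.7193 in⁴.
Centroid: ȳ = ΣA·y / ΣA = 3.0388 in.
Transfer each piece to the centroidal x-axis using Ī + A·d² with d = y − 3.0388:
  rectangular body: d = -0.63885 in → contributes +35.76 in⁴
  semicircular cap: d = 2.4402 in → contributes +24.664 in⁴
Total I = 60.424 in⁴.

I_xx ≈ 60.4 in⁴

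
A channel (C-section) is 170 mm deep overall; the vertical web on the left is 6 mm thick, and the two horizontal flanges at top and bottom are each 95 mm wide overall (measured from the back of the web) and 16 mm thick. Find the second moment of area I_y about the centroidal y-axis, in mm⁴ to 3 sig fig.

I_y ≈ 3.58 × 10⁶ mm⁴

Split into non-overlapping primitives; take the origin at the lower-left of the bounding box.
Web: 6 × 170, A = 1 020 mm², x = 3 mm, Ī = 3 060 mm⁴.
Top flange (beyond web): 89 × 16, A = 1 424 mm², x = 50.5 mm, Ī = 939 959 mm⁴.
Bottom flange (beyond web): 89 × 16, A = 1 424 mm², x = 50.5 mm, Ī = 939 959 mm⁴.
Centroid: x̄ = ΣA·x / ΣA = 37.974 mm.
Transfer each piece to the centroidal y-axis using Ī + A·d² with d = x − 37.974:
  web: d = -34.974 mm → contributes +1 250 715 mm⁴
  top flange (beyond web): d = 12.526 mm → contributes +1 163 380 mm⁴
  bottom flange (beyond web): d = 12.526 mm → contributes +1 163 380 mm⁴
Total I = 3 577 475 mm⁴.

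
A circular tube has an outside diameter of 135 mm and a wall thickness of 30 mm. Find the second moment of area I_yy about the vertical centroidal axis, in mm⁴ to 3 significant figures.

Break the section into simple shapes (no overlaps), measuring from the bottom-left corner of the bounding box.
Outer circle: ⌀135, A = 14 314 mm², x = 67.5 mm, Ī = 16 304 406 mm⁴.
Bore (subtracted): ⌀75, A = 4417.9 mm², x = 67.5 mm, Ī = 1 553 156 mm⁴.
By symmetry the centroid is at mid-width, x̄ = 67.5 mm.
All pieces are centred on the vertical centroidal axis, so I = ΣĪ (holes subtracted) = 14 751 250 mm⁴.

I_yy ≈ 1.48 × 10⁷ mm⁴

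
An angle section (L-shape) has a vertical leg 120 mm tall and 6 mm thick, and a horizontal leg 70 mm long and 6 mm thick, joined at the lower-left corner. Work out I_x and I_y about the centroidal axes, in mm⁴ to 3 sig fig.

Break the section into simple shapes (no overlaps), measuring from the bottom-left corner of the bounding box.
Vertical leg: 6 × 120, A = 720 mm², y = 60 mm, Ī = 864 000 mm⁴.
Horizontal leg (remainder): 64 × 6, A = 384 mm², y = 3 mm, Ī = 1 152 mm⁴.
Centroid: ȳ = ΣA·y / ΣA = 40.174 mm.
Transfer each piece to the centroidal x-axis using Ī + A·d² with d = y − 40.174:
  vertical leg: d = 19.826 mm → contributes +1 147 013 mm⁴
  horizontal leg (remainder): d = -37.174 mm → contributes +531 802 mm⁴
Total I = 1 678 815 mm⁴.
For the y-axis: x̄ = 15.174 mm.
Repeating about the centroidal y-axis gives I_y = 440 015 mm⁴.

I_x ≈ 1.68 × 10⁶ mm⁴, I_y ≈ 4.40 × 10⁵ mm⁴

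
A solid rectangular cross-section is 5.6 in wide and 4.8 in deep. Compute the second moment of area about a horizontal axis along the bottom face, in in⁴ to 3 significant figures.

I_base ≈ 206 in⁴

The section: 5.6 × 4.8, A = 26.88 in², y = 2.4 in, Ī = 51.61 in⁴.
Transfer it to a horizontal axis along the bottom face using Ī + A·d² with d = y − 0:
  the section: d = 2.4 in → contributes +206.44 in⁴
Total I = 206.44 in⁴.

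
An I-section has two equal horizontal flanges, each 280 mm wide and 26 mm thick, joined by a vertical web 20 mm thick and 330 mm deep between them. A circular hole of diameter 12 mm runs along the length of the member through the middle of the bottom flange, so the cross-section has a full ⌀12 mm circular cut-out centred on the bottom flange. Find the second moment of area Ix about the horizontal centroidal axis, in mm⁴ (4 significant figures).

Break the section into simple shapes (no overlaps), measuring from the bottom-left corner of the bounding box.
Bottom flange: 280 × 26, A = 7 280 mm², y = 13 mm, Ī = 410 107 mm⁴.
Web: 20 × 330, A = 6 600 mm², y = 191 mm, Ī = 59 895 000 mm⁴.
Top flange: 280 × 26, A = 7 280 mm², y = 369 mm, Ī = 410 107 mm⁴.
Hole (subtracted): ⌀12, A = 113.097 mm², y = 13 mm, Ī = 1017.88 mm⁴.
Centroid: ȳ = ΣA·y / ΣA = 191.956 mm.
Transfer each piece to the horizontal centroidal axis using Ī + A·d² with d = y − 191.956:
  bottom flange: d = -178.956 mm → contributes +233 555 224 mm⁴
  web: d = -0.956498 mm → contributes +59 901 038 mm⁴
  top flange: d = 177.044 mm → contributes +228 597 350 mm⁴
  hole: d = -178.956 mm → contributes −3 623 008 mm⁴
Total I = 518 430 604 mm⁴.

Ix ≈ 5.184 × 10⁸ mm⁴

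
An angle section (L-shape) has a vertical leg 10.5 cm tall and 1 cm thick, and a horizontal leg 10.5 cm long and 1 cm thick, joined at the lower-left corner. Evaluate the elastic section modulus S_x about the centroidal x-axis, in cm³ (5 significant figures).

Break the section into simple shapes (no overlaps), measuring from the bottom-left corner of the bounding box.
Vertical leg: 1 × 10.5, A = 10.5 cm², y = 5.25 cm, Ī = 96.46875 cm⁴.
Horizontal leg (remainder): 9.5 × 1, A = 9.5 cm², y = 0.5 cm, Ī = 0.7916667 cm⁴.
Centroid: ȳ = ΣA·y / ΣA = 2.99375 cm.
Transfer each piece to the centroidal x-axis using Ī + A·d² with d = y − 2.99375:
  vertical leg: d = 2.25625 cm → contributes +149.9207 cm⁴
  horizontal leg (remainder): d = -2.49375 cm → contributes +59.87016 cm⁴
Total I = 209.7909 cm⁴.
Extreme fibre distance c = 7.50625 cm; S = I/c = 27.94883 cm³.

S_x ≈ 27.949 cm³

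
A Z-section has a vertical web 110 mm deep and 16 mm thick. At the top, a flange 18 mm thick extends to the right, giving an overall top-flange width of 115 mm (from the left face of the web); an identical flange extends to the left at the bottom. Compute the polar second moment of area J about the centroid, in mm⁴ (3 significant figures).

J ≈ 2.41 × 10⁷ mm⁴

Treat the section as a set of non-overlapping primitives; coordinates are from the bounding-box lower-left.
Web: 16 × 110, A = 1 760 mm², y = 55 mm, Ī = 1 774 667 mm⁴.
Top flange (beyond web): 99 × 18, A = 1 782 mm², y = 101 mm, Ī = 48 114 mm⁴.
Bottom flange (beyond web): 99 × 18, A = 1 782 mm², y = 9 mm, Ī = 48 114 mm⁴.
Centroid: ȳ = ΣA·y / ΣA = 55 mm.
Transfer each piece to the centroidal x-axis using Ī + A·d² with d = y − 55:
  web: d = 0 mm → contributes +1 774 667 mm⁴
  top flange (beyond web): d = 46 mm → contributes +3 818 826 mm⁴
  bottom flange (beyond web): d = -46 mm → contributes +3 818 826 mm⁴
Total I = 9 412 319 mm⁴.
For the y-axis: x̄ = 107 mm.
Repeating about the centroidal y-axis gives I_y = 14 731 919 mm⁴.
Polar second moment: J = I_x + I_y = 24 144 237 mm⁴.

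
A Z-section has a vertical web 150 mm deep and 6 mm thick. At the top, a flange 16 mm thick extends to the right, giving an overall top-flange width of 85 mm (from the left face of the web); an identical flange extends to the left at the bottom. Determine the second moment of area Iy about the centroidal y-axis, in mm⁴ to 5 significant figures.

Iy ≈ 5.8837 × 10⁶ mm⁴

Decompose the section into non-overlapping parts with the origin at the bottom-left of its bounding rectangle.
Web: 6 × 150, A = 900 mm², x = 82 mm, Ī = 2 700 mm⁴.
Top flange (beyond web): 79 × 16, A = 1 264 mm², x = 124.5 mm, Ī = 657385.3 mm⁴.
Bottom flange (beyond web): 79 × 16, A = 1 264 mm², x = 39.5 mm, Ī = 657385.3 mm⁴.
Centroid: x̄ = ΣA·x / ΣA = 82 mm.
Transfer each piece to the centroidal y-axis using Ī + A·d² with d = x − 82:
  web: d = 0 mm → contributes +2 700 mm⁴
  top flange (beyond web): d = 42.5 mm → contributes +2 940 485 mm⁴
  bottom flange (beyond web): d = -42.5 mm → contributes +2 940 485 mm⁴
Total I = 5 883 671 mm⁴.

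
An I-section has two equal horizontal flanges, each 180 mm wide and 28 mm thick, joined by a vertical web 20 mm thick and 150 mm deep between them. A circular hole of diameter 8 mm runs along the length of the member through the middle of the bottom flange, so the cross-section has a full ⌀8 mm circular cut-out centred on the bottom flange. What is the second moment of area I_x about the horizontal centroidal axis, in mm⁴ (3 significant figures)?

I_x ≈ 8.57 × 10⁷ mm⁴

Treat the section as a set of non-overlapping primitives; coordinates are from the bounding-box lower-left.
Bottom flange: 180 × 28, A = 5 040 mm², y = 14 mm, Ī = 329 280 mm⁴.
Web: 20 × 150, A = 3 000 mm², y = 103 mm, Ī = 5 625 000 mm⁴.
Top flange: 180 × 28, A = 5 040 mm², y = 192 mm, Ī = 329 280 mm⁴.
Hole (subtracted): ⌀8, A = 50.265 mm², y = 14 mm, Ī = 201.06 mm⁴.
Centroid: ȳ = ΣA·y / ΣA = 103.34 mm.
Transfer each piece to the horizontal centroidal axis using Ī + A·d² with d = y − 103.34:
  bottom flange: d = -89.343 mm → contributes +40 559 731 mm⁴
  web: d = -0.34334 mm → contributes +5 625 354 mm⁴
  top flange: d = 88.657 mm → contributes +39 943 697 mm⁴
  hole: d = -89.343 mm → contributes −401 432 mm⁴
Total I = 85 727 350 mm⁴.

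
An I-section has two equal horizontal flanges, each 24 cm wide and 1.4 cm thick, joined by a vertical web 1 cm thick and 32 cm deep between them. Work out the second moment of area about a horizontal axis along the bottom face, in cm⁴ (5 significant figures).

I_base ≈ 5.1517 × 10⁴ cm⁴

Decompose the section into non-overlapping parts with the origin at the bottom-left of its bounding rectangle.
Bottom flange: 24 × 1.4, A = 33.6 cm², y = 0.7 cm, Ī = 5.488 cm⁴.
Web: 1 × 32, A = 32 cm², y = 17.4 cm, Ī = 2730.667 cm⁴.
Top flange: 24 × 1.4, A = 33.6 cm², y = 34.1 cm, Ī = 5.488 cm⁴.
Transfer each piece to the base of the section using Ī + A·d² with d = y − 0:
  bottom flange: d = 0.7 cm → contributes +21.952 cm⁴
  web: d = 17.4 cm → contributes +12418.99 cm⁴
  top flange: d = 34.1 cm → contributes +39075.9 cm⁴
Total I = 51516.84 cm⁴.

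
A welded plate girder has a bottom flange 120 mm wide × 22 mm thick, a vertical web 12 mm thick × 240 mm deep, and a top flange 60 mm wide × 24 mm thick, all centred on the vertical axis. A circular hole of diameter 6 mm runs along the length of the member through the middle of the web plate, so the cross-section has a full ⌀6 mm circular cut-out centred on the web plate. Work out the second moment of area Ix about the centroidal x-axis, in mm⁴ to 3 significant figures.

Decompose the section into non-overlapping parts with the origin at the bottom-left of its bounding rectangle.
Bottom plate: 120 × 22, A = 2 640 mm², y = 11 mm, Ī = 106 480 mm⁴.
Web plate: 12 × 240, A = 2 880 mm², y = 142 mm, Ī = 13 824 000 mm⁴.
Top plate: 60 × 24, A = 1 440 mm², y = 274 mm, Ī = 69 120 mm⁴.
Hole (subtracted): ⌀6, A = 28.274 mm², y = 142 mm, Ī = 63.617 mm⁴.
Centroid: ȳ = ΣA·y / ΣA = 119.53 mm.
Transfer each piece to the centroidal x-axis using Ī + A·d² with d = y − 119.53:
  bottom plate: d = -108.53 mm → contributes +31 202 068 mm⁴
  web plate: d = 22.471 mm → contributes +15 278 192 mm⁴
  top plate: d = 154.47 mm → contributes +34 429 197 mm⁴
  hole: d = 22.471 mm → contributes −14 340 mm⁴
Total I = 80 895 117 mm⁴.

Ix ≈ 8.09 × 10⁷ mm⁴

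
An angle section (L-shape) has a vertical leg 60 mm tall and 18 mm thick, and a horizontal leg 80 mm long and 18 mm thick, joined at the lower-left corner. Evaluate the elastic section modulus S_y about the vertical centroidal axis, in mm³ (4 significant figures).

S_y ≈ 2.496 × 10⁴ mm³

Split into non-overlapping primitives; take the origin at the lower-left of the bounding box.
Vertical leg: 18 × 60, A = 1 080 mm², x = 9 mm, Ī = 29 160 mm⁴.
Horizontal leg (remainder): 62 × 18, A = 1 116 mm², x = 49 mm, Ī = 357 492 mm⁴.
Centroid: x̄ = ΣA·x / ΣA = 29.3279 mm.
Transfer each piece to the vertical centroidal axis using Ī + A·d² with d = x − 29.3279:
  vertical leg: d = -20.3279 mm → contributes +475 440 mm⁴
  horizontal leg (remainder): d = 19.6721 mm → contributes +789 376 mm⁴
Total I = 1 264 816 mm⁴.
Extreme fibre distance c = 50.6721 mm; S = I/c = 24960.8 mm³.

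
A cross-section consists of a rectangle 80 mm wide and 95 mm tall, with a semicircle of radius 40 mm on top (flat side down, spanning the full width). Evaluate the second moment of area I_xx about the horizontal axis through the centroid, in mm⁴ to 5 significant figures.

Decompose the section into non-overlapping parts with the origin at the bottom-left of its bounding rectangle.
Rectangular body: 80 × 95, A = 7 600 mm², y = 47.5 mm, Ī = 5 715 833 mm⁴.
Semicircular cap: semicircle r = 40, A = 2513.274 mm², y = 111.9765 mm, Ī = 280977.8 mm⁴.
Centroid: ȳ = ΣA·y / ΣA = 63.52322 mm.
Transfer each piece to the horizontal axis through the centroid using Ī + A·d² with d = y − 63.52322:
  rectangular body: d = -16.02322 mm → contributes +7 667 084 mm⁴
  semicircular cap: d = 48.45331 mm → contributes +6 181 450 mm⁴
Total I = 13 848 534 mm⁴.

I_xx ≈ 1.3849 × 10⁷ mm⁴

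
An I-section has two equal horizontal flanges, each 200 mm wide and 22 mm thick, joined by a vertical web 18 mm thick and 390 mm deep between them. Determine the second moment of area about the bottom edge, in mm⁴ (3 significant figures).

I_base ≈ 1.21 × 10⁹ mm⁴

Break the section into simple shapes (no overlaps), measuring from the bottom-left corner of the bounding box.
Bottom flange: 200 × 22, A = 4 400 mm², y = 11 mm, Ī = 177 467 mm⁴.
Web: 18 × 390, A = 7 020 mm², y = 217 mm, Ī = 88 978 500 mm⁴.
Top flange: 200 × 22, A = 4 400 mm², y = 423 mm, Ī = 177 467 mm⁴.
Transfer each piece to the base of the section using Ī + A·d² with d = y − 0:
  bottom flange: d = 11 mm → contributes +709 867 mm⁴
  web: d = 217 mm → contributes +419 543 280 mm⁴
  top flange: d = 423 mm → contributes +787 465 067 mm⁴
Total I = 1 207 718 213 mm⁴.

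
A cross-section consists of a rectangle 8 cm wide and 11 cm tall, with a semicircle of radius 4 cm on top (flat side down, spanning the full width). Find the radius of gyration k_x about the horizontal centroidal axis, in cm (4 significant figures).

k_x ≈ 4.128 cm

Split into non-overlapping primitives; take the origin at the lower-left of the bounding box.
Rectangular body: 8 × 11, A = 88 cm², y = 5.5 cm, Ī = 887.333 cm⁴.
Semicircular cap: semicircle r = 4, A = 25.1327 cm², y = 12.6977 cm, Ī = 28.0978 cm⁴.
Centroid: ȳ = ΣA·y / ΣA = 7.09898 cm.
Transfer each piece to the horizontal centroidal axis using Ī + A·d² with d = y − 7.09898:
  rectangular body: d = -1.59898 cm → contributes +1112.33 cm⁴
  semicircular cap: d = 5.59867 cm → contributes +815.888 cm⁴
Total I = 1928.21 cm⁴.
Radius of gyration: k = √(I/A) = √(1928.21 / 113.133) = 4.12842 cm.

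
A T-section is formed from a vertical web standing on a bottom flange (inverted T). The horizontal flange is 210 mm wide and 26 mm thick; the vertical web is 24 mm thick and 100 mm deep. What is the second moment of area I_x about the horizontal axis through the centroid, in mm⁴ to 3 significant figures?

Decompose the section into non-overlapping parts with the origin at the bottom-left of its bounding rectangle.
Flange: 210 × 26, A = 5 460 mm², y = 13 mm, Ī = 307 580 mm⁴.
Web: 24 × 100, A = 2 400 mm², y = 76 mm, Ī = 2 000 000 mm⁴.
Centroid: ȳ = ΣA·y / ΣA = 32.237 mm.
Transfer each piece to the horizontal axis through the centroid using Ī + A·d² with d = y − 32.237:
  flange: d = -19.237 mm → contributes +2 328 044 mm⁴
  web: d = 43.763 mm → contributes +6 596 556 mm⁴
Total I = 8 924 600 mm⁴.

I_x ≈ 8.92 × 10⁶ mm⁴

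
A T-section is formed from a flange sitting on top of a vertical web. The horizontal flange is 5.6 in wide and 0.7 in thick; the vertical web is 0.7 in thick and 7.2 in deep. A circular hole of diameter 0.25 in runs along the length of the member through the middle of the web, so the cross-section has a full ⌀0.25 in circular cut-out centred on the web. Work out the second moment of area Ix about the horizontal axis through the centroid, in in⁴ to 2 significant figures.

Split into non-overlapping primitives; take the origin at the lower-left of the bounding box.
Flange: 5.6 × 0.7, A = 3.92 in², y = 7.55 in, Ī = 0.1601 in⁴.
Web: 0.7 × 7.2, A = 5.04 in², y = 3.6 in, Ī = 21.77 in⁴.
Hole (subtracted): ⌀0.25, A = 0.04909 in², y = 3.6 in, Ī = 0.0001917 in⁴.
Centroid: ȳ = ΣA·y / ΣA = 5.338 in.
Transfer each piece to the horizontal axis through the centroid using Ī + A·d² with d = y − 5.338:
  flange: d = 2.212 in → contributes +19.35 in⁴
  web: d = -1.738 in → contributes +36.99 in⁴
  hole: d = -1.738 in → contributes −0.1484 in⁴
Total I = 56.19 in⁴.

Ix ≈ 56 in⁴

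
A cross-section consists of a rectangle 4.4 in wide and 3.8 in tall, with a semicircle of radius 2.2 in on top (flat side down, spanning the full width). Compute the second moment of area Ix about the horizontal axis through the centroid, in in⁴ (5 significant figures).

Ix ≈ 64.657 in⁴

Split into non-overlapping primitives; take the origin at the lower-left of the bounding box.
Rectangular body: 4.4 × 3.8, A = 16.72 in², y = 1.9 in, Ī = 20.11973 in⁴.
Semicircular cap: semicircle r = 2.2, A = 7.602654 in², y = 4.733709 in, Ī = 2.571123 in⁴.
Centroid: ȳ = ΣA·y / ΣA = 2.785747 in.
Transfer each piece to the horizontal axis through the centroid using Ī + A·d² with d = y − 2.785747:
  rectangular body: d = -0.8857467 in → contributes +33.23736 in⁴
  semicircular cap: d = 1.947962 in → contributes +31.41983 in⁴
Total I = 64.65719 in⁴.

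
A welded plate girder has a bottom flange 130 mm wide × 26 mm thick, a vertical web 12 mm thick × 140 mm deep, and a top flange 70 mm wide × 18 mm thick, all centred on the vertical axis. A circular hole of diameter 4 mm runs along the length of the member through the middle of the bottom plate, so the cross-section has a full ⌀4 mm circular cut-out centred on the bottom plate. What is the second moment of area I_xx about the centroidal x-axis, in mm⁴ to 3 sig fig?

I_xx ≈ 2.89 × 10⁷ mm⁴

Split into non-overlapping primitives; take the origin at the lower-left of the bounding box.
Bottom plate: 130 × 26, A = 3 380 mm², y = 13 mm, Ī = 190 407 mm⁴.
Web plate: 12 × 140, A = 1 680 mm², y = 96 mm, Ī = 2 744 000 mm⁴.
Top plate: 70 × 18, A = 1 260 mm², y = 175 mm, Ī = 34 020 mm⁴.
Hole (subtracted): ⌀4, A = 12.566 mm², y = 13 mm, Ī = 12.566 mm⁴.
Centroid: ȳ = ΣA·y / ΣA = 67.469 mm.
Transfer each piece to the centroidal x-axis using Ī + A·d² with d = y − 67.469:
  bottom plate: d = -54.469 mm → contributes +10 218 457 mm⁴
  web plate: d = 28.531 mm → contributes +4 111 544 mm⁴
  top plate: d = 107.53 mm → contributes +14 603 277 mm⁴
  hole: d = -54.469 mm → contributes −37 295 mm⁴
Total I = 28 895 983 mm⁴.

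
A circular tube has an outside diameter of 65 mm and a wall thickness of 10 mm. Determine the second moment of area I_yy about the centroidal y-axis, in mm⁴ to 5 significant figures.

I_yy ≈ 6.7495 × 10⁵ mm⁴

Break the section into simple shapes (no overlaps), measuring from the bottom-left corner of the bounding box.
Outer circle: ⌀65, A = 3318.307 mm², x = 32.5 mm, Ī = 876240.5 mm⁴.
Bore (subtracted): ⌀45, A = 1590.431 mm², x = 32.5 mm, Ī = 201 289 mm⁴.
By symmetry the centroid is at mid-width, x̄ = 32.5 mm.
All pieces are centred on the centroidal y-axis, so I = ΣĪ (holes subtracted) = 674951.5 mm⁴.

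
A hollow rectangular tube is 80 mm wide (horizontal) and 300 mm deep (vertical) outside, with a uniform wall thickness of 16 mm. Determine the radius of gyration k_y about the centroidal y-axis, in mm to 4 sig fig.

Treat the section as a set of non-overlapping primitives; coordinates are from the bounding-box lower-left.
Outer rectangle: 80 × 300, A = 24 000 mm², x = 40 mm, Ī = 12 800 000 mm⁴.
Inner void (subtracted): 48 × 268, A = 12 864 mm², x = 40 mm, Ī = 2 469 888 mm⁴.
By symmetry the centroid is at mid-width, x̄ = 40 mm.
All pieces are centred on the centroidal y-axis, so I = ΣĪ (holes subtracted) = 10 330 112 mm⁴.
Radius of gyration: k = √(I/A) = √(10 330 112 / 11 136) = 30.4571 mm.

k_y ≈ 30.46 mm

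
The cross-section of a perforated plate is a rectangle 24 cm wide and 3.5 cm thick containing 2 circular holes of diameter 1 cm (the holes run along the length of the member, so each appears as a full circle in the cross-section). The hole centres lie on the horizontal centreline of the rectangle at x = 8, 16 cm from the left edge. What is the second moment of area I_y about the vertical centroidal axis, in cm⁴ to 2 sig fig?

Treat the section as a set of non-overlapping primitives; coordinates are from the bounding-box lower-left.
Plate: 24 × 3.5, A = 84 cm², x = 12 cm, Ī = 4 032 cm⁴.
Hole 1 (subtracted): ⌀1, A = 0.7854 cm², x = 8 cm, Ī = 0.04909 cm⁴.
Hole 2 (subtracted): ⌀1, A = 0.7854 cm², x = 16 cm, Ī = 0.04909 cm⁴.
By symmetry the centroid is at mid-width, x̄ = 12 cm.
Transfer each piece to the vertical centroidal axis using Ī + A·d² with d = x − 12:
  plate: d = 0 cm → contributes +4 032 cm⁴
  hole 1: d = -4 cm → contributes −12.62 cm⁴
  hole 2: d = 4 cm → contributes −12.62 cm⁴
Total I = 4 007 cm⁴.

I_y ≈ 4000 cm⁴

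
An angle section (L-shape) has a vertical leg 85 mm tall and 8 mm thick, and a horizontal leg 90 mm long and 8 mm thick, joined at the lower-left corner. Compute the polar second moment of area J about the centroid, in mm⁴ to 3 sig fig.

Decompose the section into non-overlapping parts with the origin at the bottom-left of its bounding rectangle.
Vertical leg: 8 × 85, A = 680 mm², y = 42.5 mm, Ī = 409 417 mm⁴.
Horizontal leg (remainder): 82 × 8, A = 656 mm², y = 4 mm, Ī = 3498.7 mm⁴.
Centroid: ȳ = ΣA·y / ΣA = 23.596 mm.
Transfer each piece to the centroidal x-axis using Ī + A·d² with d = y − 23.596:
  vertical leg: d = 18.904 mm → contributes +652 427 mm⁴
  horizontal leg (remainder): d = -19.596 mm → contributes +255 400 mm⁴
Total I = 907 827 mm⁴.
For the y-axis: x̄ = 26.096 mm.
Repeating about the centroidal y-axis gives I_y = 1 047 337 mm⁴.
Polar second moment: J = I_x + I_y = 1 955 164 mm⁴.

J ≈ 1.96 × 10⁶ mm⁴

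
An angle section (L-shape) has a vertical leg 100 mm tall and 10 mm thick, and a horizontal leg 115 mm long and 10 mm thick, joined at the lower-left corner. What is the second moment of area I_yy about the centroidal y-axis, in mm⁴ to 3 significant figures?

I_yy ≈ 2.67 × 10⁶ mm⁴

Break the section into simple shapes (no overlaps), measuring from the bottom-left corner of the bounding box.
Vertical leg: 10 × 100, A = 1 000 mm², x = 5 mm, Ī = 8333.3 mm⁴.
Horizontal leg (remainder): 105 × 10, A = 1 050 mm², x = 62.5 mm, Ī = 964 688 mm⁴.
Centroid: x̄ = ΣA·x / ΣA = 34.451 mm.
Transfer each piece to the centroidal y-axis using Ī + A·d² with d = x − 34.451:
  vertical leg: d = -29.451 mm → contributes +875 708 mm⁴
  horizontal leg (remainder): d = 28.049 mm → contributes +1 790 758 mm⁴
Total I = 2 666 466 mm⁴.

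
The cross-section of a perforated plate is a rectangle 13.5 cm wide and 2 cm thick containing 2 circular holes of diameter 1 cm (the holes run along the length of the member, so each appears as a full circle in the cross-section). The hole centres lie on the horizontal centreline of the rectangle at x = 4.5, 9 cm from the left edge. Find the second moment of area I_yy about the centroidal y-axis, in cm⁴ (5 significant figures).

Split into non-overlapping primitives; take the origin at the lower-left of the bounding box.
Plate: 13.5 × 2, A = 27 cm², x = 6.75 cm, Ī = 410.0625 cm⁴.
Hole 1 (subtracted): ⌀1, A = 0.7853982 cm², x = 4.5 cm, Ī = 0.04908739 cm⁴.
Hole 2 (subtracted): ⌀1, A = 0.7853982 cm², x = 9 cm, Ī = 0.04908739 cm⁴.
By symmetry the centroid is at mid-width, x̄ = 6.75 cm.
Transfer each piece to the centroidal y-axis using Ī + A·d² with d = x − 6.75:
  plate: d = 0 cm → contributes +410.0625 cm⁴
  hole 1: d = -2.25 cm → contributes −4.025166 cm⁴
  hole 2: d = 2.25 cm → contributes −4.025166 cm⁴
Total I = 402.0122 cm⁴.

I_yy ≈ 402.01 cm⁴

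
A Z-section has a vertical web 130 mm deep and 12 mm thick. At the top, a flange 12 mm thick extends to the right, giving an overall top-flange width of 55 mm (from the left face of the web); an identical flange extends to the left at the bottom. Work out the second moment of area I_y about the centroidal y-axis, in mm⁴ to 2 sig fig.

I_y ≈ 9.6 × 10⁵ mm⁴

Break the section into simple shapes (no overlaps), measuring from the bottom-left corner of the bounding box.
Web: 12 × 130, A = 1 560 mm², x = 49 mm, Ī = 18 720 mm⁴.
Top flange (beyond web): 43 × 12, A = 516 mm², x = 76.5 mm, Ī = 79 507 mm⁴.
Bottom flange (beyond web): 43 × 12, A = 516 mm², x = 21.5 mm, Ī = 79 507 mm⁴.
Centroid: x̄ = ΣA·x / ΣA = 49 mm.
Transfer each piece to the centroidal y-axis using Ī + A·d² with d = x − 49:
  web: d = 0 mm → contributes +18 720 mm⁴
  top flange (beyond web): d = 27.5 mm → contributes +469 732 mm⁴
  bottom flange (beyond web): d = -27.5 mm → contributes +469 732 mm⁴
Total I = 958 184 mm⁴.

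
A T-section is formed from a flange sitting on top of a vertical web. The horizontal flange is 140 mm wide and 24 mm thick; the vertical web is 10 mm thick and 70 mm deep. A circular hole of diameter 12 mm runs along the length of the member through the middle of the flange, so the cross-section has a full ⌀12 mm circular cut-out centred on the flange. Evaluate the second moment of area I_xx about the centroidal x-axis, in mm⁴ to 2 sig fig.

I_xx ≈ 1.7 × 10⁶ mm⁴

Break the section into simple shapes (no overlaps), measuring from the bottom-left corner of the bounding box.
Flange: 140 × 24, A = 3 360 mm², y = 82 mm, Ī = 161 280 mm⁴.
Web: 10 × 70, A = 700 mm², y = 35 mm, Ī = 285 833 mm⁴.
Hole (subtracted): ⌀12, A = 113.1 mm², y = 82 mm, Ī = 1 018 mm⁴.
Centroid: ȳ = ΣA·y / ΣA = 73.66 mm.
Transfer each piece to the centroidal x-axis using Ī + A·d² with d = y − 73.66:
  flange: d = 8.336 mm → contributes +394 743 mm⁴
  web: d = -38.66 mm → contributes +1 332 286 mm⁴
  hole: d = 8.336 mm → contributes −8 876 mm⁴
Total I = 1 718 153 mm⁴.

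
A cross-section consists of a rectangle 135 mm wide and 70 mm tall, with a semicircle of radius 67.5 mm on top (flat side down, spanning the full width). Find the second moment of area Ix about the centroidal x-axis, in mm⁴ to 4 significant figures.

Decompose the section into non-overlapping parts with the origin at the bottom-left of its bounding rectangle.
Rectangular body: 135 × 70, A = 9 450 mm², y = 35 mm, Ī = 3 858 750 mm⁴.
Semicircular cap: semicircle r = 67.5, A = 7156.94 mm², y = 98.6479 mm, Ī = 2 278 490 mm⁴.
Centroid: ȳ = ΣA·y / ΣA = 62.4297 mm.
Transfer each piece to the centroidal x-axis using Ī + A·d² with d = y − 62.4297:
  rectangular body: d = -27.4297 mm → contributes +10 968 845 mm⁴
  semicircular cap: d = 36.2181 mm → contributes +11 666 635 mm⁴
Total I = 22 635 480 mm⁴.

Ix ≈ 2.264 × 10⁷ mm⁴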